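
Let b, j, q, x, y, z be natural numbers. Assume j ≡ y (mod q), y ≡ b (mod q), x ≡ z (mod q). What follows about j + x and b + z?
j + x ≡ b + z (mod q)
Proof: j ≡ y (mod q) and y ≡ b (mod q), so j ≡ b (mod q). Combined with x ≡ z (mod q), by adding congruences, j + x ≡ b + z (mod q).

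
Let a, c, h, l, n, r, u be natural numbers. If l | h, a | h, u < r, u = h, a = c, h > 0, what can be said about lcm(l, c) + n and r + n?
lcm(l, c) + n < r + n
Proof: Because a = c and a | h, c | h. Since l | h, lcm(l, c) | h. Since h > 0, lcm(l, c) ≤ h. Since u = h and u < r, h < r. From lcm(l, c) ≤ h, lcm(l, c) < r. Then lcm(l, c) + n < r + n.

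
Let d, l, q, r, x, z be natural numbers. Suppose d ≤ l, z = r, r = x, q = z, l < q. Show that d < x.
Since z = r and r = x, z = x. q = z and l < q, so l < z. Since z = x, l < x. Since d ≤ l, d < x.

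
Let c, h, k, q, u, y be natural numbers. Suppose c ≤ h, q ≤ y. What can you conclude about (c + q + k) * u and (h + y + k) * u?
(c + q + k) * u ≤ (h + y + k) * u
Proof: q ≤ y, so q + k ≤ y + k. Since c ≤ h, c + q + k ≤ h + y + k. Then (c + q + k) * u ≤ (h + y + k) * u.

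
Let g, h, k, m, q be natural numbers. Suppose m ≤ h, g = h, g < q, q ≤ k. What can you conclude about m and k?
m < k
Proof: From g = h and g < q, h < q. m ≤ h, so m < q. q ≤ k, so m < k.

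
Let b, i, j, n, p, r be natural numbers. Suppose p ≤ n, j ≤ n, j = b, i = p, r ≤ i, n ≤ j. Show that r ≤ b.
From n ≤ j and j ≤ n, n = j. Because j = b, n = b. Because i = p and r ≤ i, r ≤ p. From p ≤ n, r ≤ n. n = b, so r ≤ b.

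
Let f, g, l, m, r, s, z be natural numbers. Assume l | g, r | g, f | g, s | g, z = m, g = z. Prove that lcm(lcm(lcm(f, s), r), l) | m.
f | g and s | g, therefore lcm(f, s) | g. Since r | g, lcm(lcm(f, s), r) | g. l | g, so lcm(lcm(lcm(f, s), r), l) | g. Since g = z, lcm(lcm(lcm(f, s), r), l) | z. From z = m, lcm(lcm(lcm(f, s), r), l) | m.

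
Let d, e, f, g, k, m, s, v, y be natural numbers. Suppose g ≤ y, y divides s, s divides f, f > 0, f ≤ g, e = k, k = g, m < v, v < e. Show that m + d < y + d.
y divides s and s divides f, therefore y divides f. From f > 0, y ≤ f. Since f ≤ g, y ≤ g. g ≤ y, so g = y. From e = k and k = g, e = g. m < v and v < e, hence m < e. e = g, so m < g. Since g = y, m < y. Then m + d < y + d.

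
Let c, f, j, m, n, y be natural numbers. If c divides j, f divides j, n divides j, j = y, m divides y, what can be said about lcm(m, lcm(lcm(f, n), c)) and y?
lcm(m, lcm(lcm(f, n), c)) divides y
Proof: f divides j and n divides j, thus lcm(f, n) divides j. Since c divides j, lcm(lcm(f, n), c) divides j. From j = y, lcm(lcm(f, n), c) divides y. m divides y, so lcm(m, lcm(lcm(f, n), c)) divides y.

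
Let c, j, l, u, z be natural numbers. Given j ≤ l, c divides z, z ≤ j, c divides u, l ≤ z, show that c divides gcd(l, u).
z ≤ j and j ≤ l, therefore z ≤ l. l ≤ z, so z = l. c divides z, so c divides l. Since c divides u, c divides gcd(l, u).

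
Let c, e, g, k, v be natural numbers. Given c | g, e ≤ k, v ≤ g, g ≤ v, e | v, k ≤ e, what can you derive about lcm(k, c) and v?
lcm(k, c) | v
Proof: e ≤ k and k ≤ e, so e = k. e | v, so k | v. Since g ≤ v and v ≤ g, g = v. c | g, so c | v. k | v, so lcm(k, c) | v.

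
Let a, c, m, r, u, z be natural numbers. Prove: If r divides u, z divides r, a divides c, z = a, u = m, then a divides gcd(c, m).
Because z = a and z divides r, a divides r. From r divides u, a divides u. Since u = m, a divides m. a divides c, so a divides gcd(c, m).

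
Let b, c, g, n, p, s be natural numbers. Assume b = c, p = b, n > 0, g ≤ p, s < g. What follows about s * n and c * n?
s * n < c * n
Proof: Because p = b and b = c, p = c. s < g and g ≤ p, therefore s < p. From p = c, s < c. Since n > 0, s * n < c * n.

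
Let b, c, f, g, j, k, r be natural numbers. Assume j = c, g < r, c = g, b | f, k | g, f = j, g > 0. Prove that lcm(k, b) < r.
Since j = c and c = g, j = g. f = j and b | f, so b | j. j = g, so b | g. Since k | g, lcm(k, b) | g. Because g > 0, lcm(k, b) ≤ g. g < r, so lcm(k, b) < r.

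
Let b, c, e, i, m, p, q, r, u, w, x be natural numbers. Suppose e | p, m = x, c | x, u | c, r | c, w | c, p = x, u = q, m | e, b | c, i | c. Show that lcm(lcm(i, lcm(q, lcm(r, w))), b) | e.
Because u = q and u | c, q | c. Because r | c and w | c, lcm(r, w) | c. Since q | c, lcm(q, lcm(r, w)) | c. Since i | c, lcm(i, lcm(q, lcm(r, w))) | c. Since b | c, lcm(lcm(i, lcm(q, lcm(r, w))), b) | c. Since m = x and m | e, x | e. p = x and e | p, hence e | x. x | e, so x = e. c | x, so c | e. Since lcm(lcm(i, lcm(q, lcm(r, w))), b) | c, lcm(lcm(i, lcm(q, lcm(r, w))), b) | e.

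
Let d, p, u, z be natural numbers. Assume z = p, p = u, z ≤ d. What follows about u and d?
u ≤ d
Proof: z = p and p = u, therefore z = u. From z ≤ d, u ≤ d.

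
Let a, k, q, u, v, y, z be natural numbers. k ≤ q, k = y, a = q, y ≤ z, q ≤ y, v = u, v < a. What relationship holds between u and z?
u < z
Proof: k = y and k ≤ q, hence y ≤ q. q ≤ y, so q = y. Because a = q and v < a, v < q. Since q = y, v < y. y ≤ z, so v < z. Since v = u, u < z.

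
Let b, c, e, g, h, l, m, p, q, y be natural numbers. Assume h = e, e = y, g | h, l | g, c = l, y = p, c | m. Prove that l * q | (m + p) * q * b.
From c = l and c | m, l | m. Because h = e and e = y, h = y. l | g and g | h, so l | h. Since h = y, l | y. Because y = p, l | p. l | m, so l | m + p. Then l * q | (m + p) * q. Then l * q | (m + p) * q * b.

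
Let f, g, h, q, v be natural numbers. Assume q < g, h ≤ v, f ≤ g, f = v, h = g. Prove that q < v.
Because h = g and h ≤ v, g ≤ v. f = v and f ≤ g, thus v ≤ g. Since g ≤ v, g = v. Since q < g, q < v.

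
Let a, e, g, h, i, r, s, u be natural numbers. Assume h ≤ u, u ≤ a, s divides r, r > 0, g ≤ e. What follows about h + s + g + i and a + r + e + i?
h + s + g + i ≤ a + r + e + i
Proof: h ≤ u and u ≤ a, so h ≤ a. s divides r and r > 0, so s ≤ r. g ≤ e, therefore g + i ≤ e + i. s ≤ r, so s + g + i ≤ r + e + i. Since h ≤ a, h + s + g + i ≤ a + r + e + i.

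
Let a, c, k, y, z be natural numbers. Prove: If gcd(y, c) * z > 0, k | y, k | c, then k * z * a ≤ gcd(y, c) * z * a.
Since k | y and k | c, k | gcd(y, c). Then k * z | gcd(y, c) * z. From gcd(y, c) * z > 0, k * z ≤ gcd(y, c) * z. Then k * z * a ≤ gcd(y, c) * z * a.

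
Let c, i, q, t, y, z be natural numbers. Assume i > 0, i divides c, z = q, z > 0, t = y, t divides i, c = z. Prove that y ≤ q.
t = y and t divides i, thus y divides i. Since i > 0, y ≤ i. Because c = z and i divides c, i divides z. Since z > 0, i ≤ z. Since y ≤ i, y ≤ z. z = q, so y ≤ q.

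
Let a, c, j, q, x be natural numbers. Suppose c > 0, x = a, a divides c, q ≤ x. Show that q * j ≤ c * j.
Because x = a and q ≤ x, q ≤ a. Because a divides c and c > 0, a ≤ c. Since q ≤ a, q ≤ c. By multiplying by a non-negative, q * j ≤ c * j.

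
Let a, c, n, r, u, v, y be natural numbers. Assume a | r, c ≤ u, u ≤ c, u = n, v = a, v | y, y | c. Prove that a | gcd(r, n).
Since c ≤ u and u ≤ c, c = u. u = n, so c = n. From v = a and v | y, a | y. y | c, so a | c. c = n, so a | n. a | r, so a | gcd(r, n).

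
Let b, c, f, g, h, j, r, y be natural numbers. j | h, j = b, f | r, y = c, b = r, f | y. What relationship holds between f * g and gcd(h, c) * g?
f * g | gcd(h, c) * g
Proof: Because j = b and b = r, j = r. Since j | h, r | h. Because f | r, f | h. y = c and f | y, hence f | c. From f | h, f | gcd(h, c). Then f * g | gcd(h, c) * g.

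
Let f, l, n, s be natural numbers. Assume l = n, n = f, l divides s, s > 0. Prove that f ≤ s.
l = n and n = f, so l = f. From l divides s and s > 0, l ≤ s. l = f, so f ≤ s.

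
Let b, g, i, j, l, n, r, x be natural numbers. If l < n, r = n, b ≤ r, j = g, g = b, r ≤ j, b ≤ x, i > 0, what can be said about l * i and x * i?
l * i < x * i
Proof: Since j = g and g = b, j = b. Since r ≤ j, r ≤ b. b ≤ r, so b = r. b ≤ x, so r ≤ x. r = n, so n ≤ x. Because l < n, l < x. Since i > 0, by multiplying by a positive, l * i < x * i.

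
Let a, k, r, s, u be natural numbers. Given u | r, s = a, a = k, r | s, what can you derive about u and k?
u | k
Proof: From s = a and a = k, s = k. r | s, so r | k. Since u | r, u | k.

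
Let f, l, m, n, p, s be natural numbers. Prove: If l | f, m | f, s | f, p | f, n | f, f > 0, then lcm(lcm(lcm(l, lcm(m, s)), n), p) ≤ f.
Since m | f and s | f, lcm(m, s) | f. l | f, so lcm(l, lcm(m, s)) | f. n | f, so lcm(lcm(l, lcm(m, s)), n) | f. Since p | f, lcm(lcm(lcm(l, lcm(m, s)), n), p) | f. f > 0, so lcm(lcm(lcm(l, lcm(m, s)), n), p) ≤ f.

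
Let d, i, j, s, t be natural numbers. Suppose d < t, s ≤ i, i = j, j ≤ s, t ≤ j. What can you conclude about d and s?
d < s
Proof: Since i = j and s ≤ i, s ≤ j. From j ≤ s, j = s. Since d < t and t ≤ j, d < j. Since j = s, d < s.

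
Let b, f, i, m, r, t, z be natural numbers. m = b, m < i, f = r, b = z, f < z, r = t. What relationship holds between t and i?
t < i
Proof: Because f = r and r = t, f = t. From m = b and m < i, b < i. b = z, so z < i. Since f < z, f < i. f = t, so t < i.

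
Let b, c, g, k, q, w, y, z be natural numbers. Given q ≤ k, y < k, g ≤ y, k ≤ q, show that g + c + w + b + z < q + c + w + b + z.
k ≤ q and q ≤ k, thus k = q. Since y < k, y < q. g ≤ y, so g < q. Then g + c < q + c. Then g + c + w < q + c + w. Then g + c + w + b < q + c + w + b. Then g + c + w + b + z < q + c + w + b + z.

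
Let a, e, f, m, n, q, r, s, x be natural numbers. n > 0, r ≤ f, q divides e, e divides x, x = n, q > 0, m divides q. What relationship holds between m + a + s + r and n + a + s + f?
m + a + s + r ≤ n + a + s + f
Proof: m divides q and q > 0, hence m ≤ q. Because q divides e and e divides x, q divides x. x = n, so q divides n. Since n > 0, q ≤ n. From m ≤ q, m ≤ n. Then m + a ≤ n + a. Then m + a + s ≤ n + a + s. Since r ≤ f, m + a + s + r ≤ n + a + s + f.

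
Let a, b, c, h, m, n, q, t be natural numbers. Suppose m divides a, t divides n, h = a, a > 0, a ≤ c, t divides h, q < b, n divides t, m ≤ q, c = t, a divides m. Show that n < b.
m divides a and a divides m, so m = a. c = t and a ≤ c, so a ≤ t. h = a and t divides h, so t divides a. Since a > 0, t ≤ a. Since a ≤ t, a = t. m = a, so m = t. t divides n and n divides t, hence t = n. m = t, so m = n. m ≤ q, so n ≤ q. q < b, so n < b.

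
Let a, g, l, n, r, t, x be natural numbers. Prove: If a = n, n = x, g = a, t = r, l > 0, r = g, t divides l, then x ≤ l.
From g = a and a = n, g = n. t = r and r = g, so t = g. Since t divides l, g divides l. Because g = n, n divides l. l > 0, so n ≤ l. Since n = x, x ≤ l.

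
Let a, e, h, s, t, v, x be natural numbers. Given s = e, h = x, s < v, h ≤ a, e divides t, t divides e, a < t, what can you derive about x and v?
x < v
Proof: t divides e and e divides t, therefore t = e. Because h ≤ a and a < t, h < t. Since t = e, h < e. Since h = x, x < e. From s = e and s < v, e < v. Since x < e, x < v.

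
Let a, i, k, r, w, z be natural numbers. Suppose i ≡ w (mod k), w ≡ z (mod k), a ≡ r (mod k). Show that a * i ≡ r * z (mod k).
i ≡ w (mod k) and w ≡ z (mod k), therefore i ≡ z (mod k). Since a ≡ r (mod k), a * i ≡ r * z (mod k).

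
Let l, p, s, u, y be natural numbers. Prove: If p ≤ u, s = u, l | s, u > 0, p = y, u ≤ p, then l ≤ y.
Since u ≤ p and p ≤ u, u = p. p = y, so u = y. Because s = u and l | s, l | u. From u > 0, l ≤ u. u = y, so l ≤ y.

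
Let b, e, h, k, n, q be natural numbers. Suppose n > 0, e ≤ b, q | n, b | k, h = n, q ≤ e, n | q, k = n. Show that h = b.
Because q | n and n | q, q = n. q ≤ e and e ≤ b, so q ≤ b. q = n, so n ≤ b. k = n and b | k, so b | n. n > 0, so b ≤ n. n ≤ b, so n = b. From h = n, h = b.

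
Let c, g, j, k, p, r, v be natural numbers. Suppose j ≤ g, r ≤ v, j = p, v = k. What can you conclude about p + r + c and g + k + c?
p + r + c ≤ g + k + c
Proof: Because j = p and j ≤ g, p ≤ g. Since v = k and r ≤ v, r ≤ k. Because p ≤ g, p + r ≤ g + k. Then p + r + c ≤ g + k + c.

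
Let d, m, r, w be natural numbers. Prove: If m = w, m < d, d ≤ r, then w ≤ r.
From m = w and m < d, w < d. From d ≤ r, w < r. Then w ≤ r.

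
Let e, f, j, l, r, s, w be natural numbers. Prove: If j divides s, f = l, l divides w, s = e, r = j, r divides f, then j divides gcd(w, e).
r = j and r divides f, thus j divides f. Because f = l, j divides l. l divides w, so j divides w. s = e and j divides s, hence j divides e. j divides w, so j divides gcd(w, e).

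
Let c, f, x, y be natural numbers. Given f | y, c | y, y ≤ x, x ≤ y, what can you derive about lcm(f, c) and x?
lcm(f, c) | x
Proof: y ≤ x and x ≤ y, so y = x. Because f | y and c | y, lcm(f, c) | y. Since y = x, lcm(f, c) | x.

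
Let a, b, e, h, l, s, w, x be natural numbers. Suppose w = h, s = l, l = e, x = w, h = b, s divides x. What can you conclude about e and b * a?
e divides b * a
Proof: w = h and h = b, therefore w = b. From s = l and l = e, s = e. Because x = w and s divides x, s divides w. Since s = e, e divides w. w = b, so e divides b. Then e divides b * a.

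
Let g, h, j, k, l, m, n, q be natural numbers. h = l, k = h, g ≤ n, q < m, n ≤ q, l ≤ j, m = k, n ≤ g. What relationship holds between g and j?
g < j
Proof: n ≤ g and g ≤ n, therefore n = g. Because k = h and h = l, k = l. From m = k and q < m, q < k. k = l, so q < l. Since n ≤ q, n < l. l ≤ j, so n < j. n = g, so g < j.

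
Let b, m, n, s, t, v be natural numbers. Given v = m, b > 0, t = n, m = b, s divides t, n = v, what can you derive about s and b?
s ≤ b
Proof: v = m and m = b, therefore v = b. n = v, so n = b. t = n and s divides t, thus s divides n. Since n = b, s divides b. b > 0, so s ≤ b.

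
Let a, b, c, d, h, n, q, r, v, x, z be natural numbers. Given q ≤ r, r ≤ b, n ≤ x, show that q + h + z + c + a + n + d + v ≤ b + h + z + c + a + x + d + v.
q ≤ r and r ≤ b, thus q ≤ b. Then q + h ≤ b + h. Then q + h + z ≤ b + h + z. Then q + h + z + c ≤ b + h + z + c. Then q + h + z + c + a ≤ b + h + z + c + a. Since n ≤ x, n + d ≤ x + d. Then n + d + v ≤ x + d + v. q + h + z + c + a ≤ b + h + z + c + a, so q + h + z + c + a + n + d + v ≤ b + h + z + c + a + x + d + v.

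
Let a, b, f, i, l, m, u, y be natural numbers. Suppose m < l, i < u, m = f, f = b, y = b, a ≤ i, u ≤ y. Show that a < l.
Since i < u and u ≤ y, i < y. From a ≤ i, a < y. y = b, so a < b. m = f and f = b, hence m = b. Since m < l, b < l. a < b, so a < l.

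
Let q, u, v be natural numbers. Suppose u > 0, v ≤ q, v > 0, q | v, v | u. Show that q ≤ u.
q | v and v > 0, therefore q ≤ v. v ≤ q, so v = q. v | u, so q | u. Since u > 0, q ≤ u.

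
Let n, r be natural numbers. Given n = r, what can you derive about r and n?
r = n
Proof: n = r. By symmetry, r = n.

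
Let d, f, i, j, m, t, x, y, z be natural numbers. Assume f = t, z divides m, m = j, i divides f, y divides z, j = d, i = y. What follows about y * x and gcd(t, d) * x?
y * x divides gcd(t, d) * x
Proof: Because i = y and i divides f, y divides f. Since f = t, y divides t. m = j and j = d, so m = d. y divides z and z divides m, therefore y divides m. m = d, so y divides d. Since y divides t, y divides gcd(t, d). Then y * x divides gcd(t, d) * x.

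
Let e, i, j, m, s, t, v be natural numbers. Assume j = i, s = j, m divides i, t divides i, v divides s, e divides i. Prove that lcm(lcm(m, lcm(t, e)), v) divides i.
t divides i and e divides i, so lcm(t, e) divides i. Because m divides i, lcm(m, lcm(t, e)) divides i. Since s = j and j = i, s = i. From v divides s, v divides i. Since lcm(m, lcm(t, e)) divides i, lcm(lcm(m, lcm(t, e)), v) divides i.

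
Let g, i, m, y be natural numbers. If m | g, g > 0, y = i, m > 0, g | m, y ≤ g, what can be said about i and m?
i ≤ m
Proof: From g | m and m > 0, g ≤ m. Since m | g and g > 0, m ≤ g. From g ≤ m, g = m. y ≤ g, so y ≤ m. Since y = i, i ≤ m.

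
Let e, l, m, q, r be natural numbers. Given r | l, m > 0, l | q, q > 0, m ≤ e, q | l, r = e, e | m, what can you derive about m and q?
m ≤ q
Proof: Since e | m and m > 0, e ≤ m. Since m ≤ e, e = m. Since r = e, r = m. From l | q and q | l, l = q. Since r | l, r | q. Since q > 0, r ≤ q. r = m, so m ≤ q.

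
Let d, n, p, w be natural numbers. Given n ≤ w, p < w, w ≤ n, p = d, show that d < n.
From w ≤ n and n ≤ w, w = n. Because p = d and p < w, d < w. Since w = n, d < n.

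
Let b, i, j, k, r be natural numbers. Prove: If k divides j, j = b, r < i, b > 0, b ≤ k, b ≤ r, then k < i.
From j = b and k divides j, k divides b. b > 0, so k ≤ b. Since b ≤ k, b = k. Since b ≤ r and r < i, b < i. Because b = k, k < i.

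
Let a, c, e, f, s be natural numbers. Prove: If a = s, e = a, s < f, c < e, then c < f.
e = a and a = s, thus e = s. Since c < e, c < s. From s < f, c < f.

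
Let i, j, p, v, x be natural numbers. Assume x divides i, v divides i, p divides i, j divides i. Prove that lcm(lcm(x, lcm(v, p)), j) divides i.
From v divides i and p divides i, lcm(v, p) divides i. Since x divides i, lcm(x, lcm(v, p)) divides i. j divides i, so lcm(lcm(x, lcm(v, p)), j) divides i.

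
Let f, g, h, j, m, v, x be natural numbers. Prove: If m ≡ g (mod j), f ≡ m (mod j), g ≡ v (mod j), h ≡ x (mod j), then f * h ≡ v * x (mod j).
From f ≡ m (mod j) and m ≡ g (mod j), f ≡ g (mod j). Since g ≡ v (mod j), f ≡ v (mod j). Since h ≡ x (mod j), f * h ≡ v * x (mod j).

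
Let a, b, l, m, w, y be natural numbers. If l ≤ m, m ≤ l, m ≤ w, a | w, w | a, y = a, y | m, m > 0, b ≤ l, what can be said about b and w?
b ≤ w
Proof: Since l ≤ m and m ≤ l, l = m. Since a | w and w | a, a = w. y = a and y | m, so a | m. m > 0, so a ≤ m. a = w, so w ≤ m. m ≤ w, so m = w. l = m, so l = w. Since b ≤ l, b ≤ w.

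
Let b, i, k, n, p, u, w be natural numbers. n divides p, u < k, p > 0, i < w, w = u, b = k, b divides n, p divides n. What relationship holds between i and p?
i < p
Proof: Since w = u and i < w, i < u. u < k, so i < k. From n divides p and p divides n, n = p. b = k and b divides n, so k divides n. Since n = p, k divides p. p > 0, so k ≤ p. i < k, so i < p.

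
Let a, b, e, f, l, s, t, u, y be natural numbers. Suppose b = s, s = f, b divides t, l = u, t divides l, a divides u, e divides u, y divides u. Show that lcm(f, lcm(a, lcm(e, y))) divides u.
b = s and s = f, thus b = f. From l = u and t divides l, t divides u. b divides t, so b divides u. b = f, so f divides u. e divides u and y divides u, hence lcm(e, y) divides u. Since a divides u, lcm(a, lcm(e, y)) divides u. From f divides u, lcm(f, lcm(a, lcm(e, y))) divides u.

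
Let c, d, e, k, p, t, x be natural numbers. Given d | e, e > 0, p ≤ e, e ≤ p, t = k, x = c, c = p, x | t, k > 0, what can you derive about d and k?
d ≤ k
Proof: Since d | e and e > 0, d ≤ e. p ≤ e and e ≤ p, so p = e. x = c and c = p, thus x = p. Since x | t, p | t. From t = k, p | k. p = e, so e | k. Since k > 0, e ≤ k. From d ≤ e, d ≤ k.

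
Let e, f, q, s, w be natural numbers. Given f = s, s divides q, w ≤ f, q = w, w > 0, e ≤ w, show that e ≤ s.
Because f = s and w ≤ f, w ≤ s. Since q = w and s divides q, s divides w. Because w > 0, s ≤ w. w ≤ s, so w = s. Since e ≤ w, e ≤ s.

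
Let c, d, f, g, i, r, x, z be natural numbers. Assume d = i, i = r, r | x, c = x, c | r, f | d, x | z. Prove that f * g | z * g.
d = i and i = r, therefore d = r. Since c = x and c | r, x | r. Since r | x, r = x. Since d = r, d = x. Since f | d, f | x. Since x | z, f | z. Then f * g | z * g.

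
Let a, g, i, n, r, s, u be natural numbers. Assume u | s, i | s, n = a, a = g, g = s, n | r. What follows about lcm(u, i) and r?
lcm(u, i) | r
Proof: Since u | s and i | s, lcm(u, i) | s. Because n = a and a = g, n = g. Since g = s, n = s. Since n | r, s | r. lcm(u, i) | s, so lcm(u, i) | r.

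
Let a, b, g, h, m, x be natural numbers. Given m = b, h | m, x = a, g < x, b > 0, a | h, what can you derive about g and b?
g < b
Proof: x = a and g < x, therefore g < a. Since m = b and h | m, h | b. From a | h, a | b. Since b > 0, a ≤ b. Because g < a, g < b.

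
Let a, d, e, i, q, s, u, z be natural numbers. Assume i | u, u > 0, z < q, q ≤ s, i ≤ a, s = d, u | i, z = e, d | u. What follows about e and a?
e < a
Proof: z = e and z < q, thus e < q. s = d and q ≤ s, hence q ≤ d. d | u and u > 0, so d ≤ u. From q ≤ d, q ≤ u. Because e < q, e < u. Since i | u and u | i, i = u. Since i ≤ a, u ≤ a. e < u, so e < a.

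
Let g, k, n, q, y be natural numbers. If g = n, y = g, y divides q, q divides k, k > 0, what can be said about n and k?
n ≤ k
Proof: Since y divides q and q divides k, y divides k. From y = g, g divides k. Since k > 0, g ≤ k. From g = n, n ≤ k.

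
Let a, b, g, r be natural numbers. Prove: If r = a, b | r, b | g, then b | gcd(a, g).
Since r = a and b | r, b | a. Since b | g, b | gcd(a, g).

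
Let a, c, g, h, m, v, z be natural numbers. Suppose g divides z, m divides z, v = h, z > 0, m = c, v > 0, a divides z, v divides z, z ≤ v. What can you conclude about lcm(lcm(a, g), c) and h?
lcm(lcm(a, g), c) ≤ h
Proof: From v divides z and z > 0, v ≤ z. z ≤ v, so z = v. a divides z and g divides z, so lcm(a, g) divides z. Because m = c and m divides z, c divides z. From lcm(a, g) divides z, lcm(lcm(a, g), c) divides z. z = v, so lcm(lcm(a, g), c) divides v. Since v > 0, lcm(lcm(a, g), c) ≤ v. Since v = h, lcm(lcm(a, g), c) ≤ h.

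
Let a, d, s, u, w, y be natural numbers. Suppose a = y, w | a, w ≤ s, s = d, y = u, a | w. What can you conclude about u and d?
u ≤ d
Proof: Since a = y and y = u, a = u. Since w | a and a | w, w = a. s = d and w ≤ s, thus w ≤ d. w = a, so a ≤ d. a = u, so u ≤ d.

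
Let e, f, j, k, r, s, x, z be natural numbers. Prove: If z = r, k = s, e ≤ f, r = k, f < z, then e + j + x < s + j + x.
r = k and k = s, hence r = s. Since z = r and f < z, f < r. Since r = s, f < s. From e ≤ f, e < s. Then e + j < s + j. Then e + j + x < s + j + x.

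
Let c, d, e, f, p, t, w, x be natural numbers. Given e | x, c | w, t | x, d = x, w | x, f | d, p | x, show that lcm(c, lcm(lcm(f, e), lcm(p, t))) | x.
From c | w and w | x, c | x. From d = x and f | d, f | x. e | x, so lcm(f, e) | x. p | x and t | x, thus lcm(p, t) | x. lcm(f, e) | x, so lcm(lcm(f, e), lcm(p, t)) | x. From c | x, lcm(c, lcm(lcm(f, e), lcm(p, t))) | x.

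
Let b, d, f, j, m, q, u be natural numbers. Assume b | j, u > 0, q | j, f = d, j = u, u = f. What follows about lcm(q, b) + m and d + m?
lcm(q, b) + m ≤ d + m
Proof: u = f and f = d, thus u = d. q | j and b | j, therefore lcm(q, b) | j. j = u, so lcm(q, b) | u. Because u > 0, lcm(q, b) ≤ u. From u = d, lcm(q, b) ≤ d. Then lcm(q, b) + m ≤ d + m.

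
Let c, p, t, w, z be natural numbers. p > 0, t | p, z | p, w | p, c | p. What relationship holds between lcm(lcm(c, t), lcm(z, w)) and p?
lcm(lcm(c, t), lcm(z, w)) ≤ p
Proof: c | p and t | p, so lcm(c, t) | p. z | p and w | p, therefore lcm(z, w) | p. Because lcm(c, t) | p, lcm(lcm(c, t), lcm(z, w)) | p. Since p > 0, lcm(lcm(c, t), lcm(z, w)) ≤ p.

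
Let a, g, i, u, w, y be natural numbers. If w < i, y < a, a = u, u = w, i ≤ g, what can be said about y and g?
y < g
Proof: Since a = u and y < a, y < u. From u = w, y < w. w < i and i ≤ g, so w < g. y < w, so y < g.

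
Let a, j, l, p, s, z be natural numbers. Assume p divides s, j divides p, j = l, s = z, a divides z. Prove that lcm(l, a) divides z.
Because j divides p and p divides s, j divides s. Because j = l, l divides s. Since s = z, l divides z. a divides z, so lcm(l, a) divides z.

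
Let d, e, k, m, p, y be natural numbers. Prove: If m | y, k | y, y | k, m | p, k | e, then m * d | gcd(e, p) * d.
k | y and y | k, thus k = y. k | e, so y | e. Since m | y, m | e. m | p, so m | gcd(e, p). Then m * d | gcd(e, p) * d.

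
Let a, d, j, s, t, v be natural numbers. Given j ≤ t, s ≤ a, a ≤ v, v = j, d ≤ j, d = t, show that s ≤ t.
From d = t and d ≤ j, t ≤ j. Since j ≤ t, j = t. Since v = j, v = t. Since a ≤ v, a ≤ t. Since s ≤ a, s ≤ t.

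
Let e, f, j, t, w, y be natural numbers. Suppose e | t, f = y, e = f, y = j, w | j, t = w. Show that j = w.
e = f and f = y, so e = y. Because y = j, e = j. t = w and e | t, hence e | w. Since e = j, j | w. Since w | j, j = w.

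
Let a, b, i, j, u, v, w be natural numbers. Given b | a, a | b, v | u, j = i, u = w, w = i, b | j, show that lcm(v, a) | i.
u = w and w = i, hence u = i. v | u, so v | i. b | a and a | b, therefore b = a. From j = i and b | j, b | i. b = a, so a | i. v | i, so lcm(v, a) | i.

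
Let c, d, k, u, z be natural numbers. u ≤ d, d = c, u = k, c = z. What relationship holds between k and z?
k ≤ z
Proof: From d = c and c = z, d = z. Because u ≤ d, u ≤ z. Since u = k, k ≤ z.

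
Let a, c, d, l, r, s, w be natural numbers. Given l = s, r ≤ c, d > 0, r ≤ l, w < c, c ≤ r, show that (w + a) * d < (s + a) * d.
c ≤ r and r ≤ c, hence c = r. w < c, so w < r. l = s and r ≤ l, so r ≤ s. w < r, so w < s. Then w + a < s + a. From d > 0, by multiplying by a positive, (w + a) * d < (s + a) * d.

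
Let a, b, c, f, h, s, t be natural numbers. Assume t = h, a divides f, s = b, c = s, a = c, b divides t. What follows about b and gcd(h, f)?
b divides gcd(h, f)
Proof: Because t = h and b divides t, b divides h. c = s and s = b, so c = b. a = c and a divides f, therefore c divides f. Since c = b, b divides f. b divides h, so b divides gcd(h, f).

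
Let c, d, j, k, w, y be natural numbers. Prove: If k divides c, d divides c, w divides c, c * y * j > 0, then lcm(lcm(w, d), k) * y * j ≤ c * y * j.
w divides c and d divides c, therefore lcm(w, d) divides c. Since k divides c, lcm(lcm(w, d), k) divides c. Then lcm(lcm(w, d), k) * y divides c * y. Then lcm(lcm(w, d), k) * y * j divides c * y * j. Since c * y * j > 0, lcm(lcm(w, d), k) * y * j ≤ c * y * j.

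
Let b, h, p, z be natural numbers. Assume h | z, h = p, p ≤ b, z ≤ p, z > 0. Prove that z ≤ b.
h = p and h | z, so p | z. From z > 0, p ≤ z. z ≤ p, so p = z. p ≤ b, so z ≤ b.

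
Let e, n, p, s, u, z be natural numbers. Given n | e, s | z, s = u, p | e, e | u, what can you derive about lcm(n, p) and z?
lcm(n, p) | z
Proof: n | e and p | e, hence lcm(n, p) | e. Since e | u, lcm(n, p) | u. s = u and s | z, so u | z. lcm(n, p) | u, so lcm(n, p) | z.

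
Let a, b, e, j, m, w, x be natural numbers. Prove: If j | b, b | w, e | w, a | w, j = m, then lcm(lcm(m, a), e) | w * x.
Since j = m and j | b, m | b. Since b | w, m | w. Since a | w, lcm(m, a) | w. From e | w, lcm(lcm(m, a), e) | w. Then lcm(lcm(m, a), e) | w * x.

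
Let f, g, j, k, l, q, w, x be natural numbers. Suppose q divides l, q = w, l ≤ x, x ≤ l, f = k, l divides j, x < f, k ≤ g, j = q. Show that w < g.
j = q and l divides j, thus l divides q. Since q divides l, l = q. From q = w, l = w. Since x ≤ l and l ≤ x, x = l. Since x < f, l < f. f = k, so l < k. l = w, so w < k. Because k ≤ g, w < g.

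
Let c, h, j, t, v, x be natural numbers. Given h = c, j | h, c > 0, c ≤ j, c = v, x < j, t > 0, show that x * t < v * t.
From h = c and j | h, j | c. Since c > 0, j ≤ c. Since c ≤ j, j = c. Since c = v, j = v. Since x < j, x < v. Since t > 0, x * t < v * t.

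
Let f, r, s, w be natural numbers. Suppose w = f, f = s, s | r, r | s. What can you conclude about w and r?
w = r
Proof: w = f and f = s, hence w = s. From s | r and r | s, s = r. Because w = s, w = r.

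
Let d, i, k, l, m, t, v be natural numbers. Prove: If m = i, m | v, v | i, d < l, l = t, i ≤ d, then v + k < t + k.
Since m = i and m | v, i | v. Since v | i, i = v. Because l = t and d < l, d < t. Since i ≤ d, i < t. Since i = v, v < t. Then v + k < t + k.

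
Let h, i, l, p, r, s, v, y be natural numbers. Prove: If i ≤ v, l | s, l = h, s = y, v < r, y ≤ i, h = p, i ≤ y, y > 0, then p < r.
l = h and h = p, therefore l = p. From y ≤ i and i ≤ y, y = i. s = y and l | s, so l | y. Since y > 0, l ≤ y. Since y = i, l ≤ i. Because l = p, p ≤ i. Since i ≤ v and v < r, i < r. Since p ≤ i, p < r.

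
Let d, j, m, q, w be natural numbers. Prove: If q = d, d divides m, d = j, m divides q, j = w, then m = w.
From q = d and m divides q, m divides d. Since d divides m, m = d. Because d = j, m = j. j = w, so m = w.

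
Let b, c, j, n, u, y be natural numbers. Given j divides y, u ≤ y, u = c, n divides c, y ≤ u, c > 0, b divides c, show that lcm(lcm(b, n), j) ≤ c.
Since b divides c and n divides c, lcm(b, n) divides c. y ≤ u and u ≤ y, thus y = u. Since j divides y, j divides u. Since u = c, j divides c. lcm(b, n) divides c, so lcm(lcm(b, n), j) divides c. Because c > 0, lcm(lcm(b, n), j) ≤ c.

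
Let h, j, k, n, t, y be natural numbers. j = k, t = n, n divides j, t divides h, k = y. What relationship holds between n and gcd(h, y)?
n divides gcd(h, y)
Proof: t = n and t divides h, thus n divides h. j = k and k = y, hence j = y. Since n divides j, n divides y. n divides h, so n divides gcd(h, y).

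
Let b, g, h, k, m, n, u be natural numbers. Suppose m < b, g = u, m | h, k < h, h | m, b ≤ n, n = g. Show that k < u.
Since n = g and g = u, n = u. m | h and h | m, hence m = h. Because m < b and b ≤ n, m < n. m = h, so h < n. Since n = u, h < u. k < h, so k < u.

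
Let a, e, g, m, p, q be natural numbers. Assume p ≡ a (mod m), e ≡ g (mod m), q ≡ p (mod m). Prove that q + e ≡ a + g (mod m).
q ≡ p (mod m) and p ≡ a (mod m), thus q ≡ a (mod m). e ≡ g (mod m), so q + e ≡ a + g (mod m).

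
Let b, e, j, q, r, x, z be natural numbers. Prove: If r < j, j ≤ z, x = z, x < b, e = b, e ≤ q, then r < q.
Since x = z and x < b, z < b. j ≤ z, so j < b. Since r < j, r < b. From e = b and e ≤ q, b ≤ q. r < b, so r < q.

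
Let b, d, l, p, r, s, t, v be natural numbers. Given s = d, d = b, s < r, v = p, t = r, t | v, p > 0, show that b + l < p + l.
s = d and d = b, therefore s = b. Because t = r and t | v, r | v. Since v = p, r | p. Since p > 0, r ≤ p. From s < r, s < p. Since s = b, b < p. Then b + l < p + l.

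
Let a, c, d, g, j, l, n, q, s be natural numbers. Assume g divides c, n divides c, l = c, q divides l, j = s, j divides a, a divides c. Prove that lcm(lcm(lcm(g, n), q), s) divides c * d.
g divides c and n divides c, therefore lcm(g, n) divides c. Since l = c and q divides l, q divides c. lcm(g, n) divides c, so lcm(lcm(g, n), q) divides c. Since j divides a and a divides c, j divides c. Since j = s, s divides c. Since lcm(lcm(g, n), q) divides c, lcm(lcm(lcm(g, n), q), s) divides c. Then lcm(lcm(lcm(g, n), q), s) divides c * d.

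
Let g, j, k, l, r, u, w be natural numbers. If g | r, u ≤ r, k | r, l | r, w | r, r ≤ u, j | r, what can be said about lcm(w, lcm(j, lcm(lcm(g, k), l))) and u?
lcm(w, lcm(j, lcm(lcm(g, k), l))) | u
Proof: r ≤ u and u ≤ r, therefore r = u. g | r and k | r, so lcm(g, k) | r. Since l | r, lcm(lcm(g, k), l) | r. Since j | r, lcm(j, lcm(lcm(g, k), l)) | r. From w | r, lcm(w, lcm(j, lcm(lcm(g, k), l))) | r. r = u, so lcm(w, lcm(j, lcm(lcm(g, k), l))) | u.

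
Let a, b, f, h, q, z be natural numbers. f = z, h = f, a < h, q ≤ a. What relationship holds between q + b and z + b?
q + b < z + b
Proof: From h = f and f = z, h = z. q ≤ a and a < h, hence q < h. Since h = z, q < z. Then q + b < z + b.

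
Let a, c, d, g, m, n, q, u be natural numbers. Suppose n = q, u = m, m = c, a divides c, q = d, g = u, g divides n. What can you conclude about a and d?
a divides d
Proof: Since g = u and u = m, g = m. m = c, so g = c. n = q and g divides n, thus g divides q. q = d, so g divides d. Since g = c, c divides d. Since a divides c, a divides d.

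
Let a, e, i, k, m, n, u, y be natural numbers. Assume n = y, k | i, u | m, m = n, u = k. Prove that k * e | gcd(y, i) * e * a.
m = n and n = y, so m = y. u = k and u | m, thus k | m. From m = y, k | y. Since k | i, k | gcd(y, i). Then k * e | gcd(y, i) * e. Then k * e | gcd(y, i) * e * a.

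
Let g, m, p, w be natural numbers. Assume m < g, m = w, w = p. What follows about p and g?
p < g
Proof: From m = w and w = p, m = p. Because m < g, p < g.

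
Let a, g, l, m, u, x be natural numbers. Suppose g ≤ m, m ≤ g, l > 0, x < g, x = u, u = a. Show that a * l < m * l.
x = u and u = a, thus x = a. g ≤ m and m ≤ g, therefore g = m. x < g, so x < m. Since x = a, a < m. Since l > 0, by multiplying by a positive, a * l < m * l.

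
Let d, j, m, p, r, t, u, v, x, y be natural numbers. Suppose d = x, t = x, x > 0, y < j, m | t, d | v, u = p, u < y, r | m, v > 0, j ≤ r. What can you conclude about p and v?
p < v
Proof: u < y and y < j, thus u < j. u = p, so p < j. Since j ≤ r, p < r. r | m and m | t, thus r | t. t = x, so r | x. Since x > 0, r ≤ x. p < r, so p < x. d = x and d | v, hence x | v. Since v > 0, x ≤ v. p < x, so p < v.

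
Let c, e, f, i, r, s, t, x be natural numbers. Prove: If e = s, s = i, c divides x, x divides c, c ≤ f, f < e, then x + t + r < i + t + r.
Since e = s and s = i, e = i. From c divides x and x divides c, c = x. c ≤ f, so x ≤ f. f < e, so x < e. Since e = i, x < i. Then x + t < i + t. Then x + t + r < i + t + r.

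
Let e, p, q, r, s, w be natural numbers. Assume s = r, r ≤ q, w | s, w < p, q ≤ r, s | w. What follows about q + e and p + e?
q + e < p + e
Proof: w | s and s | w, thus w = s. s = r, so w = r. From r ≤ q and q ≤ r, r = q. w = r, so w = q. Since w < p, q < p. Then q + e < p + e.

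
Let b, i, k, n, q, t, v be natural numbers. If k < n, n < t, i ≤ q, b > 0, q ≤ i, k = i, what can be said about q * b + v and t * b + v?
q * b + v < t * b + v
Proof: Since i ≤ q and q ≤ i, i = q. k = i, so k = q. Because k < n and n < t, k < t. Since k = q, q < t. Combined with b > 0, by multiplying by a positive, q * b < t * b. Then q * b + v < t * b + v.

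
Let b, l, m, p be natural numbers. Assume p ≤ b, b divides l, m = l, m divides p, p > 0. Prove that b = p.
m = l and m divides p, thus l divides p. b divides l, so b divides p. Since p > 0, b ≤ p. p ≤ b, so p = b. Then b = p.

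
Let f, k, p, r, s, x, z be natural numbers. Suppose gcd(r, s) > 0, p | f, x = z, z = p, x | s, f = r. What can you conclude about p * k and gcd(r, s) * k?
p * k ≤ gcd(r, s) * k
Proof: f = r and p | f, hence p | r. Because x = z and x | s, z | s. Since z = p, p | s. Since p | r, p | gcd(r, s). Since gcd(r, s) > 0, p ≤ gcd(r, s). Then p * k ≤ gcd(r, s) * k.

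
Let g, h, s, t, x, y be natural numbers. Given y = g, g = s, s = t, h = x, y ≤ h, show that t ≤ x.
Because y = g and g = s, y = s. s = t, so y = t. Because h = x and y ≤ h, y ≤ x. Since y = t, t ≤ x.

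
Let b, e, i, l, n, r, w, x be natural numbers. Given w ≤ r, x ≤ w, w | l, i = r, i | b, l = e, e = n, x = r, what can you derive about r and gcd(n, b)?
r | gcd(n, b)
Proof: Because x = r and x ≤ w, r ≤ w. w ≤ r, so w = r. From l = e and w | l, w | e. Since e = n, w | n. Since w = r, r | n. Because i = r and i | b, r | b. r | n, so r | gcd(n, b).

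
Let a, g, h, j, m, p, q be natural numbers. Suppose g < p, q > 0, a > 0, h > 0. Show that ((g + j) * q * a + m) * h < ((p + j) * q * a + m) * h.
g < p, so g + j < p + j. Since q > 0, (g + j) * q < (p + j) * q. Since a > 0, (g + j) * q * a < (p + j) * q * a. Then (g + j) * q * a + m < (p + j) * q * a + m. Since h > 0, ((g + j) * q * a + m) * h < ((p + j) * q * a + m) * h.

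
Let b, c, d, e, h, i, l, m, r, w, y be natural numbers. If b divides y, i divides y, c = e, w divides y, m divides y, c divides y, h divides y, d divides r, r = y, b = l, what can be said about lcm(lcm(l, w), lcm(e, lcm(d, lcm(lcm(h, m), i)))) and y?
lcm(lcm(l, w), lcm(e, lcm(d, lcm(lcm(h, m), i)))) divides y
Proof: b = l and b divides y, therefore l divides y. Since w divides y, lcm(l, w) divides y. From c = e and c divides y, e divides y. r = y and d divides r, so d divides y. From h divides y and m divides y, lcm(h, m) divides y. Since i divides y, lcm(lcm(h, m), i) divides y. Since d divides y, lcm(d, lcm(lcm(h, m), i)) divides y. Since e divides y, lcm(e, lcm(d, lcm(lcm(h, m), i))) divides y. Because lcm(l, w) divides y, lcm(lcm(l, w), lcm(e, lcm(d, lcm(lcm(h, m), i)))) divides y.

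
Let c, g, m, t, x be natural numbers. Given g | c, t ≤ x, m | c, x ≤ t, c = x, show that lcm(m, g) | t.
x ≤ t and t ≤ x, therefore x = t. Since c = x, c = t. m | c and g | c, therefore lcm(m, g) | c. c = t, so lcm(m, g) | t.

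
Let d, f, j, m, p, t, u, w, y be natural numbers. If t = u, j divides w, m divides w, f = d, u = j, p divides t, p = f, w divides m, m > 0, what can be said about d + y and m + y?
d + y ≤ m + y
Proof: p = f and f = d, hence p = d. t = u and p divides t, thus p divides u. Because u = j, p divides j. From w divides m and m divides w, w = m. Since j divides w, j divides m. From p divides j, p divides m. From p = d, d divides m. Since m > 0, d ≤ m. Then d + y ≤ m + y.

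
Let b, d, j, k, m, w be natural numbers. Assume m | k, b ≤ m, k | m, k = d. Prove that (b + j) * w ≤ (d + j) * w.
Since m | k and k | m, m = k. Since k = d, m = d. b ≤ m, so b ≤ d. Then b + j ≤ d + j. Then (b + j) * w ≤ (d + j) * w.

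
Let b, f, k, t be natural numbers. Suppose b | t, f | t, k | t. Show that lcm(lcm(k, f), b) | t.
From k | t and f | t, lcm(k, f) | t. b | t, so lcm(lcm(k, f), b) | t.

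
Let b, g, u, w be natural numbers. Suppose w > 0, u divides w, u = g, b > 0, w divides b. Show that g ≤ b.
u divides w and w > 0, so u ≤ w. Because u = g, g ≤ w. Because w divides b and b > 0, w ≤ b. Since g ≤ w, g ≤ b.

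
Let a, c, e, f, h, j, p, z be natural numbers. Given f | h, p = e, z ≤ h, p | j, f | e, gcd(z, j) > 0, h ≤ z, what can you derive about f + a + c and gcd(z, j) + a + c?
f + a + c ≤ gcd(z, j) + a + c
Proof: h ≤ z and z ≤ h, therefore h = z. f | h, so f | z. From p = e and p | j, e | j. f | e, so f | j. f | z, so f | gcd(z, j). From gcd(z, j) > 0, f ≤ gcd(z, j). Then f + a ≤ gcd(z, j) + a. Then f + a + c ≤ gcd(z, j) + a + c.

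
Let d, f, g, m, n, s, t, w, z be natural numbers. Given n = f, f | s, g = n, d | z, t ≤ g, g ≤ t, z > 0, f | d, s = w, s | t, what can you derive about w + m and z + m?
w + m ≤ z + m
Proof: t ≤ g and g ≤ t, therefore t = g. g = n, so t = n. n = f, so t = f. s | t, so s | f. f | s, so f = s. f | d and d | z, thus f | z. From f = s, s | z. Because z > 0, s ≤ z. s = w, so w ≤ z. Then w + m ≤ z + m.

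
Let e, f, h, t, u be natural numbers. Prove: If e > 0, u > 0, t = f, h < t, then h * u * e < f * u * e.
Because t = f and h < t, h < f. u > 0, so h * u < f * u. e > 0, so h * u * e < f * u * e.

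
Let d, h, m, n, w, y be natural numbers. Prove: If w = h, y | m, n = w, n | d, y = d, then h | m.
n = w and w = h, thus n = h. n | d, so h | d. y = d and y | m, therefore d | m. Since h | d, h | m.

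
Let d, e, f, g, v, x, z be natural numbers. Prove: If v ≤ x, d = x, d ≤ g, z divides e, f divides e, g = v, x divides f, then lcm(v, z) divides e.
g = v and d ≤ g, so d ≤ v. Since d = x, x ≤ v. v ≤ x, so x = v. x divides f and f divides e, therefore x divides e. x = v, so v divides e. z divides e, so lcm(v, z) divides e.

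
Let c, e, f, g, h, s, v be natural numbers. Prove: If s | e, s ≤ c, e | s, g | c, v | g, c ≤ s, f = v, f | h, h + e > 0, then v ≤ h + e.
Because f = v and f | h, v | h. Because c ≤ s and s ≤ c, c = s. s | e and e | s, therefore s = e. From c = s, c = e. v | g and g | c, thus v | c. Since c = e, v | e. Since v | h, v | h + e. h + e > 0, so v ≤ h + e.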